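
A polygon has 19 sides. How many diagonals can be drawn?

The number of diagonals in an n-gon is n(n - 3)/2.
For n = 19: 19(19 - 3)/2 = 19 × 16 / 2 = 152.

152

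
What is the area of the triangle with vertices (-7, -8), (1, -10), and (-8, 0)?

Using the Shoelace formula for a triangle:
Area = (1/2)|x0(y1 - y2) + x1(y2 - y0) + x2(y0 - y1)|
Area = (1/2)|-7(-10 - 0) + 1(0 - -8) + -8(-8 - -10)|
Area = (1/2)|70 + 8 + -16|
Area = (1/2)|62|
Area = (1/2)(62)
Area = 31

31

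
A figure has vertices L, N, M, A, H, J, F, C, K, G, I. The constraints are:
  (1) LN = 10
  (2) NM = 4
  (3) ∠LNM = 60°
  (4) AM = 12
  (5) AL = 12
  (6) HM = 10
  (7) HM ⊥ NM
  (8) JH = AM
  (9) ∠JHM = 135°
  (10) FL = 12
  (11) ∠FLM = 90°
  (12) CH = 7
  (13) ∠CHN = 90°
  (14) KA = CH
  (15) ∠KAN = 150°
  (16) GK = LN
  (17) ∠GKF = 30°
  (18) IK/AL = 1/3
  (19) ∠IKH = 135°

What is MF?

Step 1: By the law of cosines on triangle LNM: LM² = 10² + 4² − 2·10·4·cos(60°) = 76, so LM = 2·√19.
Step 2: By the law of cosines on triangle MLF: MF² = (2·√19)² + 12² − 2·2·√19·12·cos(90°) = 220, so MF = 2·√55.

Therefore, the length of MF = 2·√55.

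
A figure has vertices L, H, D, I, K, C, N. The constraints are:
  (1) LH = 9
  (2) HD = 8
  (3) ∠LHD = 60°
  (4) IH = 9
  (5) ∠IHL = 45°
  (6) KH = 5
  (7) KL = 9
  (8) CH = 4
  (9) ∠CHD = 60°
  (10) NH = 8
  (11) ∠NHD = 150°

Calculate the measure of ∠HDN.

Step 1: By the law of cosines on triangle DHN: DN² = 8² + 8² − 2·8·8·cos(150°) = 238.85, so DN ≈ 15.45.
Step 2: By the inverse law of cosines on triangle HDN: cos(∠HDN) = (8² + 15.45² − 8²) / (2·8·15.45) = 238.85/247.28 = 0.9659, so ∠HDN = 15°.

Therefore, the measure of angle ∠HDN = 15°.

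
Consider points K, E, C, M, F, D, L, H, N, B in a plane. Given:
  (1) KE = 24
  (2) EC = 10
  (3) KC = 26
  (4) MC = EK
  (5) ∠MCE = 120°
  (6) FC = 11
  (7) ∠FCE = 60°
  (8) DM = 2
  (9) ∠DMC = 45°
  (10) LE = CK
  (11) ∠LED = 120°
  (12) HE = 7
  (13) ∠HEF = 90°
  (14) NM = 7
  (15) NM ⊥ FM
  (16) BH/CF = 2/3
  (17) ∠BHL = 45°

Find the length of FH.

Step 1: By the law of cosines on triangle ECF: EF² = 10² + 11² − 2·10·11·cos(60°) = 111, so EF = √111.
Step 2: By the law of cosines on triangle FEH: FH² = √111² + 7² − 2·√111·7·cos(90°) = 160, so FH = 4·√10.

Therefore, the length of FH = 4·√10.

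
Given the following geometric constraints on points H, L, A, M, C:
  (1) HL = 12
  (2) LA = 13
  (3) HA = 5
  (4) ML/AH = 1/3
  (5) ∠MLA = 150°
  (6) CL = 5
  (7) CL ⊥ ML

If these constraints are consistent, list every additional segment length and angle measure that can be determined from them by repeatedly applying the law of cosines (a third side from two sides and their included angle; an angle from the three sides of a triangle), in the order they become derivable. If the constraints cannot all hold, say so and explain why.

The constraints are consistent. Derivable facts, in order:
After 1 step:
- AM ≈ 14.47
- MC = 5/3·√10
- ∠AHL = 90°
- ∠ALH = 22.62°
- ∠HAL = 67.38°
After 2 steps:
- ∠AML = 26.7°
- ∠CML = 71.57°
- ∠LAM = 3.3°
- ∠LCM = 18.43°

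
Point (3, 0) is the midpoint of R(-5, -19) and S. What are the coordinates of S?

Using the midpoint formula: M = ((x1 + x2)/2, (y1 + y2)/2)
We know M = (3, 0) and R = (-5, -19)
For x: 3 = (-5 + x2)/2, so x2 = 2*3 - -5 = 11
For y: 0 = (-19 + y2)/2, so y2 = 2*0 - -19 = 19
S = (11, 19)

(11, 19)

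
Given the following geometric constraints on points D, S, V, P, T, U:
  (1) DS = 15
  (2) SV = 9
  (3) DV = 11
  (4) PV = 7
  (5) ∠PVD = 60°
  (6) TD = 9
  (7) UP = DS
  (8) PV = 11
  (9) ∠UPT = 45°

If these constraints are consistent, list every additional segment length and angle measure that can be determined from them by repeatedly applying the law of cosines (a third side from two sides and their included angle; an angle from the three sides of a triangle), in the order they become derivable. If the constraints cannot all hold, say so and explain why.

These constraints are not satisfiable: (4) PV = 7 and (8) PV = 11 assign two different lengths to the same segment. No planar figure meets all of them, so nothing further can be derived.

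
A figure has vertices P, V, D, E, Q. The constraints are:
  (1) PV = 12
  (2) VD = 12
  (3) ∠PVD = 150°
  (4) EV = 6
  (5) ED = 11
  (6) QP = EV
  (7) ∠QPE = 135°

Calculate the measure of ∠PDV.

Step 1: By the law of cosines on triangle DVP: DP² = 12² + 12² − 2·12·12·cos(150°) = 537.42, so DP ≈ 23.18.
Step 2: By the inverse law of cosines on triangle PDV: cos(∠PDV) = (23.18² + 12² − 12²) / (2·23.18·12) = 537.42/556.37 = 0.9659, so ∠PDV = 15°.

Therefore, the measure of angle ∠PDV = 15°.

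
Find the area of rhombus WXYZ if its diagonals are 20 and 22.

The diagonals of a rhombus divide it into four right triangles.
Each triangle has legs 20/ 2 = 10 and 22/2 = 11, so each has area (1/2)*10*11 = 55.
Four such triangles give total area = (d1 * d2) / 2 = 220.

220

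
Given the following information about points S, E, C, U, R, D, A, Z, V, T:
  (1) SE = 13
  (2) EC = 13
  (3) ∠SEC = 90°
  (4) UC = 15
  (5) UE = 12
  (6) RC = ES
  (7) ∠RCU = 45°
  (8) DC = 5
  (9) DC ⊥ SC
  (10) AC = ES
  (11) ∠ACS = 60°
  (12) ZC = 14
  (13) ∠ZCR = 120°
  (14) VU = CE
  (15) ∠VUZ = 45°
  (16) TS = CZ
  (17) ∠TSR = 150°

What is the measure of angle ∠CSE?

Step 1: By the law of cosines on triangle SEC: SC² = 13² + 13² − 2·13·13·cos(90°) = 338, so SC = 13·√2.
Step 2: By the inverse law of cosines on triangle CSE: cos(∠CSE) = ((13·√2)² + 13² − 13²) / (2·13·√2·13) = 338/478 = 0.7071, so ∠CSE = 45°.

Therefore, the measure of angle ∠CSE = 45°.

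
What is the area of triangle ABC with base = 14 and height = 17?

A triangle's area is half the area of a rectangle with the same base and height.
Area = (1/2) * 14 * 17 = 119.

119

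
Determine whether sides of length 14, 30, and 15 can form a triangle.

No.
The triangle inequality is violated: 14 + 15 = 29 ≤ 30.
These lengths cannot form a triangle.

No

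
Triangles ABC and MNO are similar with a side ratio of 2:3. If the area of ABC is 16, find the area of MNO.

For similar figures, the area ratio equals the square of the side ratio.
Side ratio (ABC to MNO) = 2:3, so area ratio = 2^2:3^2 = 4:9.
If the area of ABC is 16, then the area of MNO = 16 * (9/4) = 36.

36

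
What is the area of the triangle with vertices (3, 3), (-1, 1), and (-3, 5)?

Using the Shoelace formula for a triangle:
Area = (1/2)|x0(y1 - y2) + x1(y2 - y0) + x2(y0 - y1)|
Area = (1/2)|3(1 - 5) + -1(5 - 3) + -3(3 - 1)|
Area = (1/2)|-12 + -2 + -6|
Area = (1/2)|-20|
Area = (1/2)(20)
Area = 10

10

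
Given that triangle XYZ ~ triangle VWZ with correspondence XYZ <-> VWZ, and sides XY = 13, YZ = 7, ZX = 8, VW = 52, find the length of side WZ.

Since the triangles are similar, the ratio of corresponding sides is constant.
Scale factor k = VW / XY = 52 / 13 = 4
WZ = k * YZ = 4 * 7 = 28

28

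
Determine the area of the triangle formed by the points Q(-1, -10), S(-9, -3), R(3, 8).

Shoelace: Area = (1/2)|-1(-3-8) + -9(8--10) + 3(-10--3)| = (1/2)(172) = 86

86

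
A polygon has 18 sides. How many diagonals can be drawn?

Total line segments between 18 vertices = C(18,2) = 153.
Subtract the 18 sides: 153 - 18 = 135 diagonals.

135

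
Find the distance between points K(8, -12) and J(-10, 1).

The horizontal distance is |-10 - 8| = 18 and the vertical distance is |1 - -12| = 13.
By the Pythagorean theorem, d = sqrt(18^2 + 13^2) = sqrt(493).

sqrt(493)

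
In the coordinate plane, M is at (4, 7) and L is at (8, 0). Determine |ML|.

d = sqrt((8 - 4)^2 + (0 - 7)^2)
d = sqrt(4^2 + -7^2)
d = sqrt(16 + 49)
d = sqrt(65)

sqrt(65)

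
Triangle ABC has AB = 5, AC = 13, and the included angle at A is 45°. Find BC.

When two sides and the included angle are known, the law of cosines gives the third side.
c^2 = a^2 + b^2 - 2ab cos(C) generalizes the Pythagorean theorem to non-right triangles.
Here: BC^2 = 25 + 169 - 130*(sqrt(2)/2) = 194 - 65*sqrt(2)
BC = sqrt(194 - 65*sqrt(2))

sqrt(194 - 65*sqrt(2))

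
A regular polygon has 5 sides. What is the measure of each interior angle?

Each interior angle of a regular n-gon is (n - 2) * 180 / n.
For n = 5: (5 - 2) * 180 / 5 = 540/5 = 108 degrees.

108 degrees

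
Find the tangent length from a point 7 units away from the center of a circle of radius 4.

The tangent, radius, and line from the external point to the center form a right triangle.
The right angle is where the tangent meets the radius.
By the Pythagorean theorem: tangent² + 4² = 7²
tangent² = 49 - 16 = 33
tangent = sqrt(33)

sqrt(33)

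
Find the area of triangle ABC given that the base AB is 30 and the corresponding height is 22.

Area = (1/2) * base * height
Area = (1/2) * 30 * 22
Area = 330

330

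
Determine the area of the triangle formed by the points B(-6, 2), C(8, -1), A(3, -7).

Shoelace: Area = (1/2)|-6(-1--7) + 8(-7-2) + 3(2--1)| = (1/2)(99) = 99/2

99/2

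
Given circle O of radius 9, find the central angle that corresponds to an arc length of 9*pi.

θ = 360 × 9*pi / (2π × 9) = 180° (rearranging arc length formula).

180°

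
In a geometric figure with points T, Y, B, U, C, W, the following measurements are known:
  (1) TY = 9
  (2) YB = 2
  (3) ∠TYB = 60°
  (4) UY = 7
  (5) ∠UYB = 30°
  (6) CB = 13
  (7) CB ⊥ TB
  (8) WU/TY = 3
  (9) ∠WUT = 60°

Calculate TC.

Step 1: By the law of cosines on triangle BYT: BT² = 2² + 9² − 2·2·9·cos(60°) = 67, so BT = √67.
Step 2: By the law of cosines on triangle TBC: TC² = √67² + 13² − 2·√67·13·cos(90°) = 236, so TC = 2·√59.

Therefore, the length of TC = 2·√59.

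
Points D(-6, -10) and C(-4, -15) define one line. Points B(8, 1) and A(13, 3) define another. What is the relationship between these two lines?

Slope of line 1: m1 = (-15 - -10)/(-4 - -6) = -5/2 = -5/2
Slope of line 2: m2 = (3 - 1)/(13 - 8) = 2/5 = 2/5
m1 * m2 = -1, so perpendicular.

Perpendicular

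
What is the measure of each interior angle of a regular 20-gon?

Each interior angle of a regular n-gon is (n - 2) * 180 / n.
For n = 20: (20 - 2) * 180 / 20 = 3240/20 = 162 degrees.

162 degrees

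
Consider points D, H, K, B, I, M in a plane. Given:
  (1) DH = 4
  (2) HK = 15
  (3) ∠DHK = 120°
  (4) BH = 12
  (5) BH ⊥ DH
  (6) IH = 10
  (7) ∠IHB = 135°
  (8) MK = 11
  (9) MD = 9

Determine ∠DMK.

Step 1: By the law of cosines on triangle DHK: DK² = 4² + 15² − 2·4·15·cos(120°) = 301, so DK ≈ 17.35.
Step 2: By the inverse law of cosines on triangle DMK: cos(∠DMK) = (9² + 11² − 17.35²) / (2·9·11) = -99/198 = -0.5, so ∠DMK = 120°.

Therefore, the measure of angle ∠DMK = 120°.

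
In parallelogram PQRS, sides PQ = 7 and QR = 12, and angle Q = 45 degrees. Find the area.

Area = a * b * sin(theta)
Area = 7 * 12 * sin(45 degrees)
Area = 84 * sqrt(2)/2
Area = 42*sqrt(2)

42*sqrt(2)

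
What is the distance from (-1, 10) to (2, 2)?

The horizontal distance is |2 - -1| = 3 and the vertical distance is |2 - 10| = 8.
By the Pythagorean theorem, d = sqrt(3^2 + 8^2) = sqrt(73).

sqrt(73)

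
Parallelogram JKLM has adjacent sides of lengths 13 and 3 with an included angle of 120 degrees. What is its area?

Area = a * b * sin(theta)
Area = 13 * 3 * sin(120 degrees)
Area = 39 * sqrt(3)/2
Area = 39*sqrt(3)/2

39*sqrt(3)/2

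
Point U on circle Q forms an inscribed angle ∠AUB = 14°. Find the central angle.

Central angle = 2 × 14° = 28° (inscribed angle theorem).

28°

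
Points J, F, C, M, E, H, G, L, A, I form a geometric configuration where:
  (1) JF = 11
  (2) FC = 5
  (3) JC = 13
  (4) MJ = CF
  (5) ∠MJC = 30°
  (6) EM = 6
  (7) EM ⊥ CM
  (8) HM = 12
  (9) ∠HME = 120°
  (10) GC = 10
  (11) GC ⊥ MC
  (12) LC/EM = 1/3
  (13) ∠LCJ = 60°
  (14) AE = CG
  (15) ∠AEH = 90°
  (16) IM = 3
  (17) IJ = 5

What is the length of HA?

From the given relations: AE = CG = 10.
Step 1: By the law of cosines on triangle EMH: EH² = 6² + 12² − 2·6·12·cos(120°) = 252, so EH = 6·√7.
Step 2: By the law of cosines on triangle HEA: HA² = (6·√7)² + 10² − 2·6·√7·10·cos(90°) = 352, so HA = 4·√22.

Therefore, the length of HA = 4·√22.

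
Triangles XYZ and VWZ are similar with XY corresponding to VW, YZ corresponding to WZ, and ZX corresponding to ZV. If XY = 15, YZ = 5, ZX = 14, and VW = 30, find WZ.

Since the triangles are similar, the ratio of corresponding sides is constant.
Scale factor k = VW / XY = 30 / 15 = 2
WZ = k * YZ = 2 * 5 = 10

10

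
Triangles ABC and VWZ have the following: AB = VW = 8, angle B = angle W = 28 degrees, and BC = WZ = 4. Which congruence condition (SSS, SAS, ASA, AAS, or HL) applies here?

Consider the given information: AB = VW = 8, angle B = angle W = 28 degrees, and BC = WZ = 4
This is not SSS or ASA: SSS requires all three pairs of sides, but we don't have that. ASA requires two angles and the side between them.
The correct criterion is SAS. Two pairs of corresponding sides and the included angle are equal (Side-Angle-Side).

SAS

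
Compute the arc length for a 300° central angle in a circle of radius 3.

The full circumference is 2πr = 2π(3) = 6*pi.
The arc spans 300° out of 360°, which is a fraction of 5/6.
Arc length = 6*pi × 5/6 = 5*pi.

5*pi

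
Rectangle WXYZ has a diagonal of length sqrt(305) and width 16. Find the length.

Using the Pythagorean theorem: d^2 = a^2 + b^2
b^2 = d^2 - a^2
b^2 = 305 - 256
b^2 = 49
b = sqrt(49) = 7

7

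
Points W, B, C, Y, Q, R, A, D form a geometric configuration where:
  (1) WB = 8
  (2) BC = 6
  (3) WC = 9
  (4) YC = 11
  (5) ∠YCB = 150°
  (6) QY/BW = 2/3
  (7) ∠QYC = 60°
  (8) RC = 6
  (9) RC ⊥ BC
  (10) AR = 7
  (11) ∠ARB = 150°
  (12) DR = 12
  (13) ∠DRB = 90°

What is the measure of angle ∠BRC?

Step 1: By the law of cosines on triangle RCB: RB² = 6² + 6² − 2·6·6·cos(90°) = 72, so RB = 6·√2.
Step 2: By the inverse law of cosines on triangle BRC: cos(∠BRC) = ((6·√2)² + 6² − 6²) / (2·6·√2·6) = 72/101.82 = 0.7071, so ∠BRC = 45°.

Therefore, the measure of angle ∠BRC = 45°.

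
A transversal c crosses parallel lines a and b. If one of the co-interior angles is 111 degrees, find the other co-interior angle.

Co-interior angles sum to 180: 180 - 111 = 69 degrees.

69 degrees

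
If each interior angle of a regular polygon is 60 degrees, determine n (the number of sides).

Exterior angle = 180 - 60 = 120. n = 360 / 120 = 3.

3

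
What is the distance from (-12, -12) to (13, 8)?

d = sqrt((13 - -12)^2 + (8 - -12)^2)
d = sqrt(25^2 + 20^2)
d = sqrt(625 + 400)
d = sqrt(1025) = 5*sqrt(41)

5*sqrt(41)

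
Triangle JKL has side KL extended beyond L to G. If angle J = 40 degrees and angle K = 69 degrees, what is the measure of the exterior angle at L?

By the exterior angle theorem, an exterior angle of a triangle equals the sum of the two remote interior angles.
Exterior angle = angle J + angle K
Exterior angle = 40 + 69 = 109 degrees

109 degrees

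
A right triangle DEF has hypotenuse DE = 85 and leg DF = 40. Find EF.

Rearranging the Pythagorean theorem to solve for the unknown leg:
leg^2 = hypotenuse^2 - known_leg^2 = 7225 - 1600 = 5625
leg = sqrt(5625) = 75.

75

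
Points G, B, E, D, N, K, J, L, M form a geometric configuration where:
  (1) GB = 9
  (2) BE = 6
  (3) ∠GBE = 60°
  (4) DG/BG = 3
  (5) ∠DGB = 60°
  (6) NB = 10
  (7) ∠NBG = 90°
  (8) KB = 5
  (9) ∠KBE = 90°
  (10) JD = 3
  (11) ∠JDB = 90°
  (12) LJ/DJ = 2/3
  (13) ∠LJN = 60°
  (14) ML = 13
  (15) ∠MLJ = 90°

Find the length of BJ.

From the given relations: DG = 3·BG = 3·9 = 27.
Step 1: By the law of cosines on triangle BGD: BD² = 9² + 27² − 2·9·27·cos(60°) = 567, so BD = 9·√7.
Step 2: By the law of cosines on triangle BDJ: BJ² = (9·√7)² + 3² − 2·9·√7·3·cos(90°) = 576, so BJ = 24.

Therefore, the length of BJ = 24.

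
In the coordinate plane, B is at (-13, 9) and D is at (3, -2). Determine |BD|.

The horizontal distance is |3 - -13| = 16 and the vertical distance is |-2 - 9| = 11.
By the Pythagorean theorem, d = sqrt(16^2 + 11^2) = sqrt(377).

sqrt(377)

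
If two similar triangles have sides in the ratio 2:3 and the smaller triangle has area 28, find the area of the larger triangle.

For similar figures, the area ratio equals the square of the side ratio.
Side ratio (the smaller triangle to the larger triangle) = 2:3, so area ratio = 2^2:3^2 = 4:9.
If the area of the smaller triangle is 28, then the area of the larger triangle = 28 * (9/4) = 63.

63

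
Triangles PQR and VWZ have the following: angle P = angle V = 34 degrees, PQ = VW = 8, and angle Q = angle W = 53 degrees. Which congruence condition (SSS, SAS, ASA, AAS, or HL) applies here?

The given information matches ASA: Two pairs of corresponding angles and the included side are equal (Angle-Side-Angle).

ASA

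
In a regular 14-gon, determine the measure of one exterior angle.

Each exterior angle of a regular n-gon is 360 / n.
For n = 14: 360 / 14 = 180/7 degrees.

180/7 degrees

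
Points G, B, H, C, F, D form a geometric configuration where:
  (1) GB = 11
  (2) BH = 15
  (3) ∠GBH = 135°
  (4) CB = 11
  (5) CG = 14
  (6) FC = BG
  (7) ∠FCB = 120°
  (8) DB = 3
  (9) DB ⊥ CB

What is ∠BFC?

From the given relations: FC = BG = 11.
Step 1: By the law of cosines on triangle FCB: FB² = 11² + 11² − 2·11·11·cos(120°) = 363, so FB = 11·√3.
Step 2: By the inverse law of cosines on triangle BFC: cos(∠BFC) = ((11·√3)² + 11² − 11²) / (2·11·√3·11) = 363/419.16 = 0.866, so ∠BFC = 30°.

Therefore, the measure of angle ∠BFC = 30°.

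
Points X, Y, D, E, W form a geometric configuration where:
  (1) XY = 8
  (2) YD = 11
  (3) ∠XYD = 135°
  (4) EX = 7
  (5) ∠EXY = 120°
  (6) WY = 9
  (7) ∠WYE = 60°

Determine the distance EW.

Step 1: By the law of cosines on triangle EXY: EY² = 7² + 8² − 2·7·8·cos(120°) = 169, so EY = 13.
Step 2: By the law of cosines on triangle EYW: EW² = 13² + 9² − 2·13·9·cos(60°) = 133, so EW = √133.

Therefore, the length of EW = √133.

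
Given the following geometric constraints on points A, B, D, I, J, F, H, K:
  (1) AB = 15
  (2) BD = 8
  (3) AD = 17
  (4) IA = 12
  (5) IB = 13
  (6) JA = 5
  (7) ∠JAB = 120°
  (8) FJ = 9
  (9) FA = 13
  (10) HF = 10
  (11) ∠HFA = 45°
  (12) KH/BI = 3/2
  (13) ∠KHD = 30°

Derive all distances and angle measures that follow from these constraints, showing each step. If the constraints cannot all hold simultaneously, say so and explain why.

The constraints are consistent.

From the given relations:
  KH = 3/2·BI = 3/2·13 ≈ 19.5

Step 1: From AF = 13, FH = 10, and ∠AFH = 45°, by the law of cosines:
  AH² = AF² + FH² - 2·AF·FH·cos(45°) = 169 + 100 - 183.8 = 85.15
  AH ≈ 9.23

Step 2: From BA = 15, AJ = 5, and ∠BAJ = 120°, by the law of cosines:
  BJ² = BA² + AJ² - 2·BA·AJ·cos(120°) = 225 + 25 + 75 = 325
  BJ = 5·√13

Step 3: From AB = 15, AD = 17, BD = 8, by the inverse law of cosines:
  cos(∠BAD) = (AB² + AD² - BD²) / (2·AB·AD)
  ∠BAD = 28.07°

Step 4: From AB = 15, AI = 12, BI = 13, by the inverse law of cosines:
  cos(∠BAI) = (AB² + AI² - BI²) / (2·AB·AI)
  ∠BAI = 56.25°

Step 5: From AF = 13, AJ = 5, FJ = 9, by the inverse law of cosines:
  cos(∠FAJ) = (AF² + AJ² - FJ²) / (2·AF·AJ)
  ∠FAJ = 29.63°

Step 6: From BA = 15, BD = 8, AD = 17, by the inverse law of cosines:
  cos(∠ABD) = (BA² + BD² - AD²) / (2·BA·BD)
  ∠ABD = 90°

Step 7: From BA = 15, BI = 13, AI = 12, by the inverse law of cosines:
  cos(∠ABI) = (BA² + BI² - AI²) / (2·BA·BI)
  ∠ABI = 50.13°

Step 8: From DA = 17, DB = 8, AB = 15, by the inverse law of cosines:
  cos(∠ADB) = (DA² + DB² - AB²) / (2·DA·DB)
  ∠ADB = 61.93°

Step 9: From IA = 12, IB = 13, AB = 15, by the inverse law of cosines:
  cos(∠AIB) = (IA² + IB² - AB²) / (2·IA·IB)
  ∠AIB = 73.62°

Step 10: From JA = 5, JF = 9, AF = 13, by the inverse law of cosines:
  cos(∠AJF) = (JA² + JF² - AF²) / (2·JA·JF)
  ∠AJF = 134.43°

Step 11: From FA = 13, FJ = 9, AJ = 5, by the inverse law of cosines:
  cos(∠AFJ) = (FA² + FJ² - AJ²) / (2·FA·FJ)
  ∠AFJ = 15.94°

Step 12: From AF = 13, AH = 9.23, FH = 10, by the inverse law of cosines:
  cos(∠FAH) = (AF² + AH² - FH²) / (2·AF·AH)
  ∠FAH = 50.02°

Step 13: From BA = 15, BJ = 5·√13, AJ = 5, by the inverse law of cosines:
  cos(∠ABJ) = (BA² + BJ² - AJ²) / (2·BA·BJ)
  ∠ABJ = 13.9°

Step 14: From JA = 5, JB = 5·√13, AB = 15, by the inverse law of cosines:
  cos(∠AJB) = (JA² + JB² - AB²) / (2·JA·JB)
  ∠AJB = 46.1°

Step 15: From HA = 9.23, HF = 10, AF = 13, by the inverse law of cosines:
  cos(∠AHF) = (HA² + HF² - AF²) / (2·HA·HF)
  ∠AHF = 84.98°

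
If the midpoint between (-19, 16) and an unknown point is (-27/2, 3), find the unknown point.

Using the midpoint formula: M = ((x1 + x2)/2, (y1 + y2)/2)
We know M = (-27/2, 3) and Q = (-19, 16)
For x: -27/2 = (-19 + x2)/2, so x2 = 2*-27/2 - -19 = -8
For y: 3 = (16 + y2)/2, so y2 = 2*3 - 16 = -10
P = (-8, -10)

(-8, -10)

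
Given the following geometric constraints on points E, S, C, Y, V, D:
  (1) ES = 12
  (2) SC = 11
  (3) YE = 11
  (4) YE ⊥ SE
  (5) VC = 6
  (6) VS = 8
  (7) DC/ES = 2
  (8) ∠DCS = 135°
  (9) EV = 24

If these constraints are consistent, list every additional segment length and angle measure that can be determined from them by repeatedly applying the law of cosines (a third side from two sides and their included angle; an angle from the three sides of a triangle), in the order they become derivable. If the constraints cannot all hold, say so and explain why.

These constraints are not satisfiable: by the triangle inequality in triangle SEV, (1) ES = 12 and (6) VS = 8 force EV ≤ 12 + 8 = 20, but (9) says EV = 24. No planar figure meets all of them, so nothing further can be derived.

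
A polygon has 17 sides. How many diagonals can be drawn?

The number of diagonals in an n-gon is n(n - 3)/2.
For n = 17: 17(17 - 3)/2 = 17 × 14 / 2 = 119.

119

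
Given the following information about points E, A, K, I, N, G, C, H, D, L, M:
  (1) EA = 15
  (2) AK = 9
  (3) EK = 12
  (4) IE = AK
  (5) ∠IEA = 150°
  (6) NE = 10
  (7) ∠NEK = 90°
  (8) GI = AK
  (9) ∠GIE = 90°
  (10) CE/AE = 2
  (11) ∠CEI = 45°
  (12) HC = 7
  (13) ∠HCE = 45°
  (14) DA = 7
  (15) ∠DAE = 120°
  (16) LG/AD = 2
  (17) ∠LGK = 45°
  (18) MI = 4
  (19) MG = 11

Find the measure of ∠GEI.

From the given relations: IE = AK = 9; GI = AK = 9.
Step 1: By the law of cosines on triangle EIG: EG² = 9² + 9² − 2·9·9·cos(90°) = 162, so EG = 9·√2.
Step 2: By the inverse law of cosines on triangle GEI: cos(∠GEI) = ((9·√2)² + 9² − 9²) / (2·9·√2·9) = 162/229.1 = 0.7071, so ∠GEI = 45°.

Therefore, the measure of angle ∠GEI = 45°.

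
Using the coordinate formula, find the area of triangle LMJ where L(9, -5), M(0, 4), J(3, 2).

Shoelace: Area = (1/2)|9(4-2) + 0(2--5) + 3(-5-4)| = (1/2)(9) = 9/2

9/2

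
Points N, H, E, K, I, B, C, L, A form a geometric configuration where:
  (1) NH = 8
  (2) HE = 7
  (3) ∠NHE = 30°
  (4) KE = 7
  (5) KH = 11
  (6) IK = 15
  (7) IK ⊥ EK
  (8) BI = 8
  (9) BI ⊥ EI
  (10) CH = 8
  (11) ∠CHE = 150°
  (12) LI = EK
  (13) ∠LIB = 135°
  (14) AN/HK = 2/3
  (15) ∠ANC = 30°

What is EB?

Step 1: By the law of cosines on triangle EKI: EI² = 7² + 15² − 2·7·15·cos(90°) = 274, so EI ≈ 16.55.
Step 2: By the law of cosines on triangle EIB: EB² = 16.55² + 8² − 2·16.55·8·cos(90°) = 338, so EB = 13·√2.

Therefore, the length of EB = 13·√2.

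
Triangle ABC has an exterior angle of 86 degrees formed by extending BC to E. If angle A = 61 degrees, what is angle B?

angle B = 86 - 61 = 25 degrees (exterior angle theorem).

25 degrees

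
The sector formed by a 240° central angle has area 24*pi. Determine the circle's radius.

Sector area A = πr² × θ/360, so r² = 360A / (πθ).
r² = 360 × 24*pi / (π × 240)
r² = 36
r = 6

6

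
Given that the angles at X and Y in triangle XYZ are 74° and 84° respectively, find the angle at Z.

By the triangle angle sum property, the three interior angles of any triangle add up to 180°.
We know angle X = 74° and angle Y = 84°, so their sum is 158°.
Therefore angle Z = 180° - 158° = 22°.

22 degrees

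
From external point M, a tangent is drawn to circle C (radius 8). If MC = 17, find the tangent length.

tangent = √(d² - r²) = √(17² - 8²) = √(289 - 64) = √225 = 15

15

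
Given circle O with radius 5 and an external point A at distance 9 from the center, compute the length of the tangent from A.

tangent = √(d² - r²) = √(9² - 5²) = √(81 - 25) = √56 = 2*sqrt(14)

2*sqrt(14)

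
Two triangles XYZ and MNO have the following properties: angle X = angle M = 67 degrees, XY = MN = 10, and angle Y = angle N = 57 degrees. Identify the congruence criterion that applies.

Consider the given information: angle X = angle M = 67 degrees, XY = MN = 10, and angle Y = angle N = 57 degrees
This is not SSS or HL: SSS requires all three pairs of sides, but we don't have that. HL only applies to right triangles with matching hypotenuse and leg.
The correct criterion is ASA. Two pairs of corresponding angles and the included side are equal (Angle-Side-Angle).

ASA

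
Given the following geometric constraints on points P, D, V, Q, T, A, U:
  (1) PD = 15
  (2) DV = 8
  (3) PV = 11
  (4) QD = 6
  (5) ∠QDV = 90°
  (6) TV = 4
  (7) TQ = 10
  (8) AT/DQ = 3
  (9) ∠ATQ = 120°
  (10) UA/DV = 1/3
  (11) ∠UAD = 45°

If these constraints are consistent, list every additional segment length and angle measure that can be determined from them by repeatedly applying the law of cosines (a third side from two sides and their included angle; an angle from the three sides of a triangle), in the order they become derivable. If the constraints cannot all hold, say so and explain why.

The constraints are consistent. Derivable facts, in order:
After 1 step:
- QA = 2·√151
- VQ = 10
- ∠DPV = 31.29°
- ∠DVP = 103.14°
- ∠PDV = 45.57°
After 2 steps:
- ∠AQT = 39.37°
- ∠DQV = 53.13°
- ∠DVQ = 36.87°
- ∠QAT = 20.63°
- ∠QTV = 78.46°
- ∠QVT = 78.46°
- ∠TQV = 23.07°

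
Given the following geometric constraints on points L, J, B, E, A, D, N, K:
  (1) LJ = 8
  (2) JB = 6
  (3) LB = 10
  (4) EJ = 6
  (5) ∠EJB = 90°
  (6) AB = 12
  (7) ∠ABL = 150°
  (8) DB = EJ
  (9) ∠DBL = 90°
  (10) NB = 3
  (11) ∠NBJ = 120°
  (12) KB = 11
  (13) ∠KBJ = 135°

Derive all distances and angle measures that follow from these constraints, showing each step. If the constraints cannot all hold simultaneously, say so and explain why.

The constraints are consistent.

From the given relations:
  DB = EJ = 6

Step 1: From LB = 10, BA = 12, and ∠LBA = 150°, by the law of cosines:
  LA² = LB² + BA² - 2·LB·BA·cos(150°) = 100 + 144 + 207.8 = 451.8
  LA ≈ 21.26

Step 2: From LB = 10, BD = 6, and ∠LBD = 90°, by the law of cosines:
  LD² = LB² + BD² - 2·LB·BD·cos(90°) = 100 + 36 - 0 = 136
  LD = 2·√34

Step 3: From JB = 6, BN = 3, and ∠JBN = 120°, by the law of cosines:
  JN² = JB² + BN² - 2·JB·BN·cos(120°) = 36 + 9 + 18 = 63
  JN = 3·√7

Step 4: From JB = 6, BK = 11, and ∠JBK = 135°, by the law of cosines:
  JK² = JB² + BK² - 2·JB·BK·cos(135°) = 36 + 121 + 93.34 = 250.3
  JK ≈ 15.82

Step 5: From BJ = 6, JE = 6, and ∠BJE = 90°, by the law of cosines:
  BE² = BJ² + JE² - 2·BJ·JE·cos(90°) = 36 + 36 - 0 = 72
  BE = 6·√2

Step 6: From LB = 10, LJ = 8, BJ = 6, by the inverse law of cosines:
  cos(∠BLJ) = (LB² + LJ² - BJ²) / (2·LB·LJ)
  ∠BLJ = 36.87°

Step 7: From JB = 6, JL = 8, BL = 10, by the inverse law of cosines:
  cos(∠BJL) = (JB² + JL² - BL²) / (2·JB·JL)
  ∠BJL = 90°

Step 8: From BJ = 6, BL = 10, JL = 8, by the inverse law of cosines:
  cos(∠JBL) = (BJ² + BL² - JL²) / (2·BJ·BL)
  ∠JBL = 53.13°

Step 9: From LA = 21.26, LB = 10, AB = 12, by the inverse law of cosines:
  cos(∠ALB) = (LA² + LB² - AB²) / (2·LA·LB)
  ∠ALB = 16.4°

Step 10: From LB = 10, LD = 2·√34, BD = 6, by the inverse law of cosines:
  cos(∠BLD) = (LB² + LD² - BD²) / (2·LB·LD)
  ∠BLD = 30.96°

Step 11: From JB = 6, JK = 15.82, BK = 11, by the inverse law of cosines:
  cos(∠BJK) = (JB² + JK² - BK²) / (2·JB·JK)
  ∠BJK = 29.45°

Step 12: From JB = 6, JN = 3·√7, BN = 3, by the inverse law of cosines:
  cos(∠BJN) = (JB² + JN² - BN²) / (2·JB·JN)
  ∠BJN = 19.11°

Step 13: From BE = 6·√2, BJ = 6, EJ = 6, by the inverse law of cosines:
  cos(∠EBJ) = (BE² + BJ² - EJ²) / (2·BE·BJ)
  ∠EBJ = 45°

Step 14: From EB = 6·√2, EJ = 6, BJ = 6, by the inverse law of cosines:
  cos(∠BEJ) = (EB² + EJ² - BJ²) / (2·EB·EJ)
  ∠BEJ = 45°

Step 15: From AB = 12, AL = 21.26, BL = 10, by the inverse law of cosines:
  cos(∠BAL) = (AB² + AL² - BL²) / (2·AB·AL)
  ∠BAL = 13.6°

Step 16: From DB = 6, DL = 2·√34, BL = 10, by the inverse law of cosines:
  cos(∠BDL) = (DB² + DL² - BL²) / (2·DB·DL)
  ∠BDL = 59.04°

Step 17: From NB = 3, NJ = 3·√7, BJ = 6, by the inverse law of cosines:
  cos(∠BNJ) = (NB² + NJ² - BJ²) / (2·NB·NJ)
  ∠BNJ = 40.89°

Step 18: From KB = 11, KJ = 15.82, BJ = 6, by the inverse law of cosines:
  cos(∠BKJ) = (KB² + KJ² - BJ²) / (2·KB·KJ)
  ∠BKJ = 15.55°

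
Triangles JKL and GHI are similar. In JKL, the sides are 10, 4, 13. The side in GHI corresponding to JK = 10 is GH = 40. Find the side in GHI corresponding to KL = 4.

Since the triangles are similar, the ratio of corresponding sides is constant.
Scale factor k = GH / JK = 40 / 10 = 4
HI = k * KL = 4 * 4 = 16

16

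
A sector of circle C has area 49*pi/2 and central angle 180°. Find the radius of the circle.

The sector covers 180°/360° = 1/2 of the full circle.
Full circle area = 49*pi/2 / 1/2 = 49*pi.
Since full area = πr², we get r² = 49*pi/π = 49, so r = 7.

7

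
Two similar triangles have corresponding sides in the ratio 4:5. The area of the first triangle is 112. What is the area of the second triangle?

The ratio of areas of similar triangles = (side ratio)^2.
Side ratio = 4:5, so area ratio = 16:25.
Area of the second triangle / Area of the first triangle = 25/16
Area of the second triangle = 112 * 25/16 = 175

175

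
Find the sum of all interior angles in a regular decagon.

The sum of interior angles of an n-sided polygon is (n - 2) * 180.
For n = 10: (10 - 2) * 180 = 8 * 180 = 1440 degrees.

1440 degrees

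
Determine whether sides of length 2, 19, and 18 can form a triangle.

For three segments to close into a triangle, no single side can be as long as the other two combined.
The longest side is 19, and 2 + 18 = 20 > 19.
A triangle can be formed.

Yes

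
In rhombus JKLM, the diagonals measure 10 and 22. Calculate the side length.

The diagonals of a rhombus bisect each other at right angles.
Half-diagonals: 10/2 = 5 and 22/2 = 11
side = sqrt(5^2 + 11^2)
side = sqrt(25 + 121)
side = sqrt(146)

sqrt(146)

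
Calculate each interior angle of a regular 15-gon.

Each interior angle of a regular n-gon is (n - 2) * 180 / n.
For n = 15: (15 - 2) * 180 / 15 = 2340/15 = 156 degrees.

156 degrees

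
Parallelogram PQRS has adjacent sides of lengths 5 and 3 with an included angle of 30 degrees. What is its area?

The area of a parallelogram equals the product of two adjacent sides times the sine of the included angle.
This is because the height equals 3 * sin(30°) = 3/2.
Area = 5 * 3/2 = 15/2

15/2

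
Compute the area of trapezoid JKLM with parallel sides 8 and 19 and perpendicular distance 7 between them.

Area of a trapezoid = (base1 + base2) * height / 2
Area = (8 + 19) * 7 / 2
Area = 27 * 7 / 2
Area = 189 / 2
Area = 189/2

189/2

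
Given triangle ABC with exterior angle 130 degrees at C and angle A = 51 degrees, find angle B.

angle B = 130 - 51 = 79 degrees (exterior angle theorem).

79 degrees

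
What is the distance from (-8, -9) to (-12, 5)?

d = sqrt((-12 - -8)^2 + (5 - -9)^2)
d = sqrt(-4^2 + 14^2)
d = sqrt(16 + 196)
d = sqrt(212) = 2*sqrt(53)

2*sqrt(53)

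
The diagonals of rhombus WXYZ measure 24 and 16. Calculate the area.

Area of a rhombus = (d1 * d2) / 2
Area = (24 * 16) / 2
Area = 384 / 2
Area = 192

192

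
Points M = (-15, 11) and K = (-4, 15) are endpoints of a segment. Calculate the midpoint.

The midpoint is the point halfway along the segment.
Move half the horizontal distance: -15 + (-4 - -15)/2 = -15 + 11/2 = -19/2
Move half the vertical distance: 11 + (15 - 11)/2 = 11 + 4/2 = 13
Midpoint = (-19/2, 13)

(-19/2, 13)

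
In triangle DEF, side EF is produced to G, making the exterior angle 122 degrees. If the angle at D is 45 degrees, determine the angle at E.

By the exterior angle theorem: exterior angle = sum of remote interior angles.
122 = 45 + angle E
angle E = 122 - 45 = 77 degrees

77 degrees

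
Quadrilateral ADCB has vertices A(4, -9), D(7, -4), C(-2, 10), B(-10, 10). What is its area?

Using the Shoelace formula for a quadrilateral (vertices in order):
Area = (1/2)|sum of (x_i * y_(i+1) - x_(i+1) * y_i)|
Terms: (4*-4 - 7*-9) = 47, (7*10 - -2*-4) = 62, (-2*10 - -10*10) = 80, (-10*-9 - 4*10) = 50
Sum = 239
Area = (1/2)(239) = 239/2

239/2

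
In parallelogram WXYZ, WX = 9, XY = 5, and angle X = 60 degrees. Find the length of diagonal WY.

The diagonal of a parallelogram can be found by treating two adjacent sides and the diagonal as a triangle.
Applying the law of cosines with sides 9, 5 and included angle 60°:
d^2 = 81 + 25 - 90*cos(60°) = 61
d = sqrt(61)

sqrt(61)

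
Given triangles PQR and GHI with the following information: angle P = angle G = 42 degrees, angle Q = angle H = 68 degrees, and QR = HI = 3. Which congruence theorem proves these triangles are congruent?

Consider the given information: angle P = angle G = 42 degrees, angle Q = angle H = 68 degrees, and QR = HI = 3
This is not SAS or ASA: SAS requires two sides and the included angle between them. ASA requires two angles and the side between them.
The correct criterion is AAS. Two pairs of corresponding angles and a non-included side are equal (Angle-Angle-Side).

AAS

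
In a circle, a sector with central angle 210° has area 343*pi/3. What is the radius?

Sector area A = πr² × θ/360, so r² = 360A / (πθ).
r² = 360 × 343*pi/3 / (π × 210)
r² = 196
r = 14

14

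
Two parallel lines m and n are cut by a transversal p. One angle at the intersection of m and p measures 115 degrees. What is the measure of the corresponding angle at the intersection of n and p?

Corresponding angles are equal: 115 degrees.

115 degrees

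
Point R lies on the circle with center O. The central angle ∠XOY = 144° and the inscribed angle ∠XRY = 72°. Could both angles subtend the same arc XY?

By the inscribed angle theorem, if both angles subtend the same arc, the inscribed angle must be half the central angle.
Half of 144° = 72°, which equals the given inscribed angle of 72°.
Therefore, yes, they correspond to the same arc.

Yes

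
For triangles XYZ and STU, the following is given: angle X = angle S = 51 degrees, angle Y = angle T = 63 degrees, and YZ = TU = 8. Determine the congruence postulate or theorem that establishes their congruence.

The given information provides:
angle X = angle S = 51 degrees, angle Y = angle T = 63 degrees, and YZ = TU = 8
This matches the AAS congruence theorem.
Two pairs of corresponding angles and a non-included side are equal (Angle-Angle-Side).

AAS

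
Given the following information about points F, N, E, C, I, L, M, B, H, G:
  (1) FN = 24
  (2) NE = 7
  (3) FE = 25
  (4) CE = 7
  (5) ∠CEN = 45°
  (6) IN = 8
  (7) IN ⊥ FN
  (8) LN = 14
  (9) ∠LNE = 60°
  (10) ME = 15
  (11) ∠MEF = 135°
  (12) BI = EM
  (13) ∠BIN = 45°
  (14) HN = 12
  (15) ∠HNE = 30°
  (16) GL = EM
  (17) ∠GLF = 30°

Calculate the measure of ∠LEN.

Step 1: By the law of cosines on triangle ENL: EL² = 7² + 14² − 2·7·14·cos(60°) = 147, so EL = 7·√3.
Step 2: By the inverse law of cosines on triangle LEN: cos(∠LEN) = ((7·√3)² + 7² − 14²) / (2·7·√3·7) = 0/169.74 = 0, so ∠LEN = 90°.

Therefore, the measure of angle ∠LEN = 90°.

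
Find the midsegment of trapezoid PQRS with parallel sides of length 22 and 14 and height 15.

The midsegment (median) of a trapezoid connects the midpoints of the non-parallel sides.
Its length is the average of the two bases: (22 + 14) / 2 = 18.

18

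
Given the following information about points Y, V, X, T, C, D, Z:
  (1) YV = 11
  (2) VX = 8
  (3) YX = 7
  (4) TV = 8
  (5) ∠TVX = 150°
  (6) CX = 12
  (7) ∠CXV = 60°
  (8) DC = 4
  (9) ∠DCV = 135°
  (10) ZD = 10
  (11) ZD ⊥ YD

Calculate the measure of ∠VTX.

Step 1: By the law of cosines on triangle TVX: TX² = 8² + 8² − 2·8·8·cos(150°) = 238.85, so TX ≈ 15.45.
Step 2: By the inverse law of cosines on triangle VTX: cos(∠VTX) = (8² + 15.45² − 8²) / (2·8·15.45) = 238.85/247.28 = 0.9659, so ∠VTX = 15°.

Therefore, the measure of angle ∠VTX = 15°.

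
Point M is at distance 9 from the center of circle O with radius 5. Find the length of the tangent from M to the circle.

tangent = √(d² - r²) = √(9² - 5²) = √(81 - 25) = √56 = 2*sqrt(14)

2*sqrt(14)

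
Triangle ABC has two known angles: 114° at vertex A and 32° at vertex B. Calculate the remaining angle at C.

Let angle C = x. Then 114 + 32 + x = 180.
x = 180 - 146 = 34 degrees.

34 degrees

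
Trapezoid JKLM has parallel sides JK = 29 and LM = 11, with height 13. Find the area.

A trapezoid's area equals the midsegment times the height.
The midsegment is (29 + 11) / 2 = 20.
Area = 20 * 13 = 260.

260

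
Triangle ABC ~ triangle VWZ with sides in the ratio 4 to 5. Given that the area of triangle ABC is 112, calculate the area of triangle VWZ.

The ratio of areas of similar triangles = (side ratio)^2.
Side ratio = 4:5, so area ratio = 16:25.
Area of VWZ / Area of ABC = 25/16
Area of VWZ = 112 * 25/16 = 175

175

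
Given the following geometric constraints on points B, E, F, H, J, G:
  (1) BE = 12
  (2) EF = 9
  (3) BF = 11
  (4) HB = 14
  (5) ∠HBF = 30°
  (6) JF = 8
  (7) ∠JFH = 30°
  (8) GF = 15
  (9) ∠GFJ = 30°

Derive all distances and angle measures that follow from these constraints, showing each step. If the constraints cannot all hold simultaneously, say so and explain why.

The constraints are consistent.

Step 1: From FB = 11, BH = 14, and ∠FBH = 30°, by the law of cosines:
  FH² = FB² + BH² - 2·FB·BH·cos(30°) = 121 + 196 - 266.7 = 50.26
  FH ≈ 7.09

Step 2: From JF = 8, FG = 15, and ∠JFG = 30°, by the law of cosines:
  JG² = JF² + FG² - 2·JF·FG·cos(30°) = 64 + 225 - 207.8 = 81.15
  JG ≈ 9.01

Step 3: From BE = 12, BF = 11, EF = 9, by the inverse law of cosines:
  cos(∠EBF) = (BE² + BF² - EF²) / (2·BE·BF)
  ∠EBF = 45.82°

Step 4: From EB = 12, EF = 9, BF = 11, by the inverse law of cosines:
  cos(∠BEF) = (EB² + EF² - BF²) / (2·EB·EF)
  ∠BEF = 61.22°

Step 5: From FB = 11, FE = 9, BE = 12, by the inverse law of cosines:
  cos(∠BFE) = (FB² + FE² - BE²) / (2·FB·FE)
  ∠BFE = 72.97°

Step 6: From HF = 7.09, FJ = 8, and ∠HFJ = 30°, by the law of cosines:
  HJ² = HF² + FJ² - 2·HF·FJ·cos(30°) = 50.26 + 64 - 98.24 = 16.03
  HJ ≈ 4

Step 7: From FB = 11, FH = 7.09, BH = 14, by the inverse law of cosines:
  cos(∠BFH) = (FB² + FH² - BH²) / (2·FB·FH)
  ∠BFH = 99.13°

Step 8: From HB = 14, HF = 7.09, BF = 11, by the inverse law of cosines:
  cos(∠BHF) = (HB² + HF² - BF²) / (2·HB·HF)
  ∠BHF = 50.87°

Step 9: From JF = 8, JG = 9.01, FG = 15, by the inverse law of cosines:
  cos(∠FJG) = (JF² + JG² - FG²) / (2·JF·JG)
  ∠FJG = 123.64°

Step 10: From GF = 15, GJ = 9.01, FJ = 8, by the inverse law of cosines:
  cos(∠FGJ) = (GF² + GJ² - FJ²) / (2·GF·GJ)
  ∠FGJ = 26.36°

Step 11: From HF = 7.09, HJ = 4, FJ = 8, by the inverse law of cosines:
  cos(∠FHJ) = (HF² + HJ² - FJ²) / (2·HF·HJ)
  ∠FHJ = 87.69°

Step 12: From JF = 8, JH = 4, FH = 7.09, by the inverse law of cosines:
  cos(∠FJH) = (JF² + JH² - FH²) / (2·JF·JH)
  ∠FJH = 62.31°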